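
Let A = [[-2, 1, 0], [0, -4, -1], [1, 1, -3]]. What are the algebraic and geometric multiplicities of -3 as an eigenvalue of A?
algebraic multiplicity 3, geometric multiplicity 1

The characteristic polynomial is (x + 3)^3, so the factor x + 3 appears with exponent 3: the algebraic multiplicity is 3.

rank(A + 3I) = 2, so the eigenspace has dimension 3 - 2 = 1: the geometric multiplicity is 1.

Since 1 < 3, A is not diagonalizable.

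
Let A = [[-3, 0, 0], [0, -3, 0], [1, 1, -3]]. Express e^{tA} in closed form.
A has Jordan form J = [[-3, 1, 0], [0, -3, 0], [0, 0, -3]] with A = PJP^{-1}, so e^{tA} = P e^{tJ} P^{-1}.

For a Jordan block J_k(λ), e^{tJ_k(λ)} = e^{λt} · (I + tN + t^2 N^2/2! + ... + t^{k-1} N^{k-1}/(k-1)!) where N is the nilpotent superdiagonal part.

Assembling the blocks and conjugating back gives the entries of e^{tA} as shown above.

e^{tA} = [[e^{-3*t}, 0, 0], [0, e^{-3*t}, 0], [t*e^{-3*t}, t*e^{-3*t}, e^{-3*t}]]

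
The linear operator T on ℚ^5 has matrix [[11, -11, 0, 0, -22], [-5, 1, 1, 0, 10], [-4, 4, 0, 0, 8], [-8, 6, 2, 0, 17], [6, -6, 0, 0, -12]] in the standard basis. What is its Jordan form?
The characteristic polynomial is det(xI - A) = x^5, so the eigenvalues are 0 (algebraic multiplicity 5).

For λ = 0: rank(A) = 3, rank(A^2) = 1, rank(A^3) = 0. The eigenspace has dimension 5 - 3 = 2, so there are 2 Jordan blocks; the rank sequence gives block sizes [3, 2].

Assembling the blocks gives the Jordan form J above.

J = [[0, 1, 0, 0, 0], [0, 0, 1, 0, 0], [0, 0, 0, 0, 0], [0, 0, 0, 0, 1], [0, 0, 0, 0, 0]]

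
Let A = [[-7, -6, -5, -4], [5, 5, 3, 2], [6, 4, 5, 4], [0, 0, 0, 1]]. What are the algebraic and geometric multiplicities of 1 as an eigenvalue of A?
algebraic multiplicity 4, geometric multiplicity 2

The characteristic polynomial is (x - 1)^4, so the factor x - 1 appears with exponent 4: the algebraic multiplicity is 4.

rank(A - I) = 2, so the eigenspace has dimension 4 - 2 = 2: the geometric multiplicity is 2.

Since 2 < 4, A is not diagonalizable.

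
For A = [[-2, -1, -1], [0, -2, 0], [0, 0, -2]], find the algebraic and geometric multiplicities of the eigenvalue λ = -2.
algebraic multiplicity 3, geometric multiplicity 2

The characteristic polynomial is (x + 2)^3, so the factor x + 2 appears with exponent 3: the algebraic multiplicity is 3.

rank(A + 2I) = 1, so the eigenspace has dimension 3 - 1 = 2: the geometric multiplicity is 2.

Since 2 < 3, A is not diagonalizable.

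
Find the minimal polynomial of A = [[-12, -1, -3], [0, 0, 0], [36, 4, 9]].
m_A(x) = x^2(x + 3)

The characteristic polynomial factors as x^2(x + 3). The minimal polynomial is ∏(x - λ)^{k_λ} where k_λ is the size of the largest Jordan block at λ.

For λ = -3: rank(A + 3I) = 2, and the largest Jordan block has size 1 (the smallest k with rank((A + 3I)^k) = rank((A + 3I)^(k+1))).
For λ = 0: rank(A) = 2, and the largest Jordan block has size 2 (the smallest k with rank(A^k) = rank(A^(k+1))).

So m_A(x) = x^2(x + 3).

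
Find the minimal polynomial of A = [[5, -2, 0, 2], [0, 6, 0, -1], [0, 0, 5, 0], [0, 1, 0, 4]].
m_A(x) = (x - 5)^2

The characteristic polynomial factors as (x - 5)^4. The minimal polynomial is ∏(x - λ)^{k_λ} where k_λ is the size of the largest Jordan block at λ.

For λ = 5: rank(A - 5I) = 1, and the largest Jordan block has size 2 (the smallest k with rank((A - 5I)^k) = rank((A - 5I)^(k+1))).

So m_A(x) = (x - 5)^2.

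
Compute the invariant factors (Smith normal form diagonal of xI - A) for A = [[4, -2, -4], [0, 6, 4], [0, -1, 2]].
x - 4, (x - 4)^2

The Jordan structure of A has elementary divisors (x - 4)^2, (x - 4). Arranging the block sizes at each eigenvalue in decreasing order and taking row products gives the invariant factors.

Invariant factors (smallest first, each dividing the next): x - 4, (x - 4)^2.

Check: the last factor (x - 4)^2 is the minimal polynomial, and the product (x - 4)^3 is the characteristic polynomial.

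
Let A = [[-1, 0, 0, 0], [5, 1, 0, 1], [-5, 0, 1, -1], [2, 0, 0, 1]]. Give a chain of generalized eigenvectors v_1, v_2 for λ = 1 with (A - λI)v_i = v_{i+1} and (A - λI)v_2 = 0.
v_1 = [[0, -1, 1, 1]]^T, v_2 = [[0, 1, -1, 0]]^T

We seek v_1 ∈ ker((A - I)^2) \ ker(A - I), then set v_{i+1} = (A - I) v_i.

One such chain is v_1 = [[0, -1, 1, 1]]^T, v_2 = [[0, 1, -1, 0]]^T. Check: (A - I) v_2 = [[0, 0, 0, 0]]^T = 0.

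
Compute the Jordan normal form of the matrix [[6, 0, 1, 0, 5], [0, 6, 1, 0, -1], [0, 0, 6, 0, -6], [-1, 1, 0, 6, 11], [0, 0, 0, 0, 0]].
J = [[0, 0, 0, 0, 0], [0, 6, 1, 0, 0], [0, 0, 6, 0, 0], [0, 0, 0, 6, 1], [0, 0, 0, 0, 6]]

The characteristic polynomial is det(xI - A) = x(x - 6)^4, so the eigenvalues are 0 (algebraic multiplicity 1), 6 (algebraic multiplicity 4).

For λ = 0: algebraic multiplicity 1 gives one 1×1 block.

For λ = 6: rank(A - 6I) = 3, rank((A - 6I)^2) = 1. The eigenspace has dimension 5 - 3 = 2, so there are 2 Jordan blocks; the rank sequence gives block sizes [2, 2].

Assembling the blocks gives the Jordan form J above.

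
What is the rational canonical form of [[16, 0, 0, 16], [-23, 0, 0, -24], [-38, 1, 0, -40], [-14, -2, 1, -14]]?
The invariant factors of A (the non-unit diagonal entries of the Smith normal form of xI - A over ℚ[x]) are (x - 2)^2(x^2 + 2x - 4), each dividing the next. The characteristic polynomial is their product, (x - 2)^2(x^2 + 2x - 4).

The rational canonical form is the block-diagonal matrix of companion matrices C(f_i):
R = [[0, 0, 0, 16], [1, 0, 0, -24], [0, 1, 0, 8], [0, 0, 1, 2]].

Note the characteristic polynomial does not split into linear factors over ℚ, so A has no Jordan form over ℚ; the rational canonical form exists over any field.

R = [[0, 0, 0, 16], [1, 0, 0, -24], [0, 1, 0, 8], [0, 0, 1, 2]]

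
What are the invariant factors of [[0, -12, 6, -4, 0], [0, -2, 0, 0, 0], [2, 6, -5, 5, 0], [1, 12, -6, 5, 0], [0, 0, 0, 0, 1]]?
The Jordan structure of A has elementary divisors (x + 2), (x + 2), (x - 1)^2, (x - 1). Arranging the block sizes at each eigenvalue in decreasing order and taking row products gives the invariant factors.

Invariant factors (smallest first, each dividing the next): (x - 1)(x + 2), (x - 1)^2(x + 2).

Check: the last factor (x - 1)^2(x + 2) is the minimal polynomial, and the product (x - 1)^3(x + 2)^2 is the characteristic polynomial.

(x - 1)(x + 2), (x - 1)^2(x + 2)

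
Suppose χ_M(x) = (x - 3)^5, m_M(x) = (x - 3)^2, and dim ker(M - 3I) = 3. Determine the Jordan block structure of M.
Jordan blocks: (3, 2), (3, 2), (3, 1)

λ = 3: algebraic multiplicity 5 (exponent in χ_M), largest block size 2 (exponent in m_M), 3 blocks (geometric multiplicity). These force block sizes [2, 2, 1].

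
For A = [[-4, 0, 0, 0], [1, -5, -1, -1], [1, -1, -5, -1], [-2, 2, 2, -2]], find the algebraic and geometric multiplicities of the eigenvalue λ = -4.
algebraic multiplicity 4, geometric multiplicity 3

The characteristic polynomial is (x + 4)^4, so the factor x + 4 appears with exponent 4: the algebraic multiplicity is 4.

rank(A + 4I) = 1, so the eigenspace has dimension 4 - 1 = 3: the geometric multiplicity is 3.

Since 3 < 4, A is not diagonalizable.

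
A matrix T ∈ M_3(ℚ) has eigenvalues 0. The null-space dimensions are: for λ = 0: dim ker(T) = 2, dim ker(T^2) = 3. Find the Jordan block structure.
Jordan blocks: (0, 2), (0, 1)

λ = 0: successive nullity increments [2, 1] count blocks of size ≥ k; block sizes are [2, 1].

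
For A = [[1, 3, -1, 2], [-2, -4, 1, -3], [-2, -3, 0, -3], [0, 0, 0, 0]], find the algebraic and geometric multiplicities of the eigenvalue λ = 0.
The characteristic polynomial is x(x + 1)^3, so the factor x appears with exponent 1: the algebraic multiplicity is 1.

rank(A) = 3, so the eigenspace has dimension 4 - 3 = 1: the geometric multiplicity is 1.

algebraic multiplicity 1, geometric multiplicity 1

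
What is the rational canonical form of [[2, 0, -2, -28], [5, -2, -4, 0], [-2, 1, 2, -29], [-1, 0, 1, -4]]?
R = [[0, 0, 0, -36], [1, 0, 0, 12], [0, 1, 0, 11], [0, 0, 1, -2]]

The invariant factors of A (the non-unit diagonal entries of the Smith normal form of xI - A over ℚ[x]) are (x - 2)^2(x + 3)^2, each dividing the next. The characteristic polynomial is their product, (x - 2)^2(x + 3)^2.

The rational canonical form is the block-diagonal matrix of companion matrices C(f_i):
R = [[0, 0, 0, -36], [1, 0, 0, 12], [0, 1, 0, 11], [0, 0, 1, -2]].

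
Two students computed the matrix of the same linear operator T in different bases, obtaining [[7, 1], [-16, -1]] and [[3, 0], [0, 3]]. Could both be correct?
Both have characteristic polynomial (x - 3)^2, but the minimal polynomial of A is (x - 3)^2 while the minimal polynomial of B is x - 3. The minimal polynomial is a similarity invariant, so A and B are not similar.

No.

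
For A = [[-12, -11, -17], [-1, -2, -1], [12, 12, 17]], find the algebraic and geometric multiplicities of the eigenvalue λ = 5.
algebraic multiplicity 1, geometric multiplicity 1

The characteristic polynomial is (x - 5)(x + 1)^2, so the factor x - 5 appears with exponent 1: the algebraic multiplicity is 1.

rank(A - 5I) = 2, so the eigenspace has dimension 3 - 2 = 1: the geometric multiplicity is 1.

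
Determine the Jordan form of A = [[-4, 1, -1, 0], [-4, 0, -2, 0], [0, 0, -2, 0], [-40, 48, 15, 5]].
J = [[-2, 1, 0, 0], [0, -2, 0, 0], [0, 0, -2, 0], [0, 0, 0, 5]]

The characteristic polynomial is det(xI - A) = (x - 5)(x + 2)^3, so the eigenvalues are -2 (algebraic multiplicity 3), 5 (algebraic multiplicity 1).

For λ = -2: rank(A + 2I) = 2, rank((A + 2I)^2) = 1. The eigenspace has dimension 4 - 2 = 2, so there are 2 Jordan blocks; the rank sequence gives block sizes [2, 1].

For λ = 5: algebraic multiplicity 1 gives one 1×1 block.

Assembling the blocks gives the Jordan form J above.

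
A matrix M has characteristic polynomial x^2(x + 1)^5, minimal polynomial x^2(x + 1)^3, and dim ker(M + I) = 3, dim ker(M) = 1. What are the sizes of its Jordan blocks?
Jordan blocks: (-1, 3), (-1, 1), (-1, 1), (0, 2)

λ = -1: algebraic multiplicity 5 (exponent in χ_M), largest block size 3 (exponent in m_M), 3 blocks (geometric multiplicity). These force block sizes [3, 1, 1].
λ = 0: algebraic multiplicity 2 (exponent in χ_M), largest block size 2 (exponent in m_M), 1 block (geometric multiplicity). This forces block sizes [2].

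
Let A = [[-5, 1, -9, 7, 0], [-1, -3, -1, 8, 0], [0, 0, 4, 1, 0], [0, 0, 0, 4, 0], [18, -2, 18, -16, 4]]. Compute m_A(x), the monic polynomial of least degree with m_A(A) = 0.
The characteristic polynomial factors as (x - 4)^3(x + 4)^2. The minimal polynomial is ∏(x - λ)^{k_λ} where k_λ is the size of the largest Jordan block at λ.

For λ = -4: rank(A + 4I) = 4, and the largest Jordan block has size 2 (the smallest k with rank((A + 4I)^k) = rank((A + 4I)^(k+1))).
For λ = 4: rank(A - 4I) = 3, and the largest Jordan block has size 2 (the smallest k with rank((A - 4I)^k) = rank((A - 4I)^(k+1))).

So m_A(x) = (x - 4)^2(x + 4)^2.

m_A(x) = (x - 4)^2(x + 4)^2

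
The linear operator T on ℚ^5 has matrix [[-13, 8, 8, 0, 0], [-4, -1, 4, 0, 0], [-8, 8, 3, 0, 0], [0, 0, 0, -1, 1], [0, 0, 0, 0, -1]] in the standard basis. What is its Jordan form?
The characteristic polynomial is det(xI - A) = (x + 1)^3(x + 5)^2, so the eigenvalues are -5 (algebraic multiplicity 2), -1 (algebraic multiplicity 3).

For λ = -5: rank(A + 5I) = 3. The eigenspace has dimension 5 - 3 = 2, so there are 2 Jordan blocks; the rank sequence gives block sizes [1, 1].

For λ = -1: rank(A + I) = 3, rank((A + I)^2) = 2. The eigenspace has dimension 5 - 3 = 2, so there are 2 Jordan blocks; the rank sequence gives block sizes [2, 1].

Assembling the blocks gives the Jordan form J above.

J = [[-5, 0, 0, 0, 0], [0, -5, 0, 0, 0], [0, 0, -1, 1, 0], [0, 0, 0, -1, 0], [0, 0, 0, 0, -1]]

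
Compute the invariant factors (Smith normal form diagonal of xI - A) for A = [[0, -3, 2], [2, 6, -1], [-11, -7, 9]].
The Jordan structure of A has elementary divisors (x - 5)^3. Arranging the block sizes at each eigenvalue in decreasing order and taking row products gives the invariant factors.

Invariant factors (smallest first, each dividing the next): (x - 5)^3.

Check: the last factor (x - 5)^3 is the minimal polynomial, and the product (x - 5)^3 is the characteristic polynomial.

(x - 5)^3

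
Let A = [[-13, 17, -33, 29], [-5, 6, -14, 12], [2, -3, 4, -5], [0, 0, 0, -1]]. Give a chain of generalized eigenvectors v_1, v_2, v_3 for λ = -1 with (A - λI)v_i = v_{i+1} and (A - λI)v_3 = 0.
We seek v_1 ∈ ker((A + I)^3) \ ker((A + I)^2), then set v_{i+1} = (A + I) v_i.

One such chain is v_1 = [[-4, -1, 1, 0]]^T, v_2 = [[-2, -1, 0, 0]]^T, v_3 = [[7, 3, -1, 0]]^T. Check: (A + I) v_3 = [[0, 0, 0, 0]]^T = 0.

v_1 = [[-4, -1, 1, 0]]^T, v_2 = [[-2, -1, 0, 0]]^T, v_3 = [[7, 3, -1, 0]]^T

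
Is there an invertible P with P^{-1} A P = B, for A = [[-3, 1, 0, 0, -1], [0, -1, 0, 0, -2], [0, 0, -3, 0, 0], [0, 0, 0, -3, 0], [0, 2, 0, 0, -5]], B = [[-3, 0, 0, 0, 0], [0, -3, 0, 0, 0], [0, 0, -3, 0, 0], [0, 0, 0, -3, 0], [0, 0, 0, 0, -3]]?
Both have characteristic polynomial (x + 3)^5, but the minimal polynomial of A is (x + 3)^2 while the minimal polynomial of B is x + 3. The minimal polynomial is a similarity invariant, so A and B are not similar.

No.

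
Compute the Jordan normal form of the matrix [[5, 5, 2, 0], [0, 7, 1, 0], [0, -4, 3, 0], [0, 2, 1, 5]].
The characteristic polynomial is det(xI - A) = (x - 5)^4, so the eigenvalues are 5 (algebraic multiplicity 4).

For λ = 5: rank(A - 5I) = 2, rank((A - 5I)^2) = 1, rank((A - 5I)^3) = 0. The eigenspace has dimension 4 - 2 = 2, so there are 2 Jordan blocks; the rank sequence gives block sizes [3, 1].

Assembling the blocks gives the Jordan form J above.

J = [[5, 1, 0, 0], [0, 5, 1, 0], [0, 0, 5, 0], [0, 0, 0, 5]]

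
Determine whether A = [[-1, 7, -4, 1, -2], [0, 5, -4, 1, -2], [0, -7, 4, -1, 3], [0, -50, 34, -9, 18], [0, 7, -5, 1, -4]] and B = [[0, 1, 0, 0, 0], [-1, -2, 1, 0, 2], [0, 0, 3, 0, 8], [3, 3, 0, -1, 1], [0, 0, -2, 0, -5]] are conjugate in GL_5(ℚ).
Two matrices over a field are similar if and only if they have the same invariant factors.

Both A and B have characteristic polynomial (x + 1)^5 and minimal polynomial (x + 1)^3. Computing further, both have invariant factors (x + 1)^2, (x + 1)^3. Hence A and B are similar.

Yes.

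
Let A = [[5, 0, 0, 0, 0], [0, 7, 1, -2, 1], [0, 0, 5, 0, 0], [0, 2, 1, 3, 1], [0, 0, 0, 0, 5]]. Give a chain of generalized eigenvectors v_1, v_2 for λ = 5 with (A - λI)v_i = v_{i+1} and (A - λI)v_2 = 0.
We seek v_1 ∈ ker((A - 5I)^2) \ ker(A - 5I), then set v_{i+1} = (A - 5I) v_i.

One such chain is v_1 = [[-1, 1, 0, 0, -1]]^T, v_2 = [[0, 1, 0, 1, 0]]^T. Check: (A - 5I) v_2 = [[0, 0, 0, 0, 0]]^T = 0.

v_1 = [[-1, 1, 0, 0, -1]]^T, v_2 = [[0, 1, 0, 1, 0]]^T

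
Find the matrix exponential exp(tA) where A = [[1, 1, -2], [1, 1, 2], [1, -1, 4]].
A has Jordan form J = [[2, 1, 0], [0, 2, 0], [0, 0, 2]] with A = PJP^{-1}, so e^{tA} = P e^{tJ} P^{-1}.

For a Jordan block J_k(λ), e^{tJ_k(λ)} = e^{λt} · (I + tN + t^2 N^2/2! + ... + t^{k-1} N^{k-1}/(k-1)!) where N is the nilpotent superdiagonal part.

Assembling the blocks and conjugating back gives the entries of e^{tA} as shown above.

e^{tA} = [[(1 - t)*e^{2*t}, t*e^{2*t}, -2*t*e^{2*t}], [t*e^{2*t}, (1 - t)*e^{2*t}, 2*t*e^{2*t}], [t*e^{2*t}, -t*e^{2*t}, (2*t + 1)*e^{2*t}]]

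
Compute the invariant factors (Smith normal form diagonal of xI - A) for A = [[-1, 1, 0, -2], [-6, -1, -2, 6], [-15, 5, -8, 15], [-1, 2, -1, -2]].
(x + 3)^2, (x + 3)^2

The Jordan structure of A has elementary divisors (x + 3)^2, (x + 3)^2. Arranging the block sizes at each eigenvalue in decreasing order and taking row products gives the invariant factors.

Invariant factors (smallest first, each dividing the next): (x + 3)^2, (x + 3)^2.

Check: the last factor (x + 3)^2 is the minimal polynomial, and the product (x + 3)^4 is the characteristic polynomial.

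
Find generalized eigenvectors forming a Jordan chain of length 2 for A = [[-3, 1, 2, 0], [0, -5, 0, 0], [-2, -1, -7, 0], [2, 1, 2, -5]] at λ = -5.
v_1 = [[-1, 3, 0, 3]]^T, v_2 = [[1, 0, -1, 1]]^T

We seek v_1 ∈ ker((A + 5I)^2) \ ker(A + 5I), then set v_{i+1} = (A + 5I) v_i.

One such chain is v_1 = [[-1, 3, 0, 3]]^T, v_2 = [[1, 0, -1, 1]]^T. Check: (A + 5I) v_2 = [[0, 0, 0, 0]]^T = 0.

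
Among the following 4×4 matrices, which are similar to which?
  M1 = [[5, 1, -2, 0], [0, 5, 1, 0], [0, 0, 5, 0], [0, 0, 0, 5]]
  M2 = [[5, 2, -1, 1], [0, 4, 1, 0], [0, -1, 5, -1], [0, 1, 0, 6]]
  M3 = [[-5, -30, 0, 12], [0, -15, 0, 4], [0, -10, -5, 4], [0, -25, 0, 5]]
Characteristic polynomials: χ_{M1} = (x - 5)^4, χ_{M2} = (x - 5)^4, χ_{M3} = (x + 5)^4.

{M1, M2}: invariant factors x - 5, (x - 5)^3.

{M3}: invariant factors x + 5, x + 5, (x + 5)^2.

Matrices are similar if and only if their invariant-factor lists agree; the partition into similarity classes is {M1, M2}, {M3}.

2 classes: {M1, M2}, {M3}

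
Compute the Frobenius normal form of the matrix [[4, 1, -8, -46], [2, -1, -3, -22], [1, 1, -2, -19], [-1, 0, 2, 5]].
The invariant factors of A (the non-unit diagonal entries of the Smith normal form of xI - A over ℚ[x]) are (x - 6)(x^3 - 4x - 2), each dividing the next. The characteristic polynomial is their product, (x - 6)(x^3 - 4x - 2).

The rational canonical form is the block-diagonal matrix of companion matrices C(f_i):
R = [[0, 0, 0, -12], [1, 0, 0, -22], [0, 1, 0, 4], [0, 0, 1, 6]].

Note the characteristic polynomial does not split into linear factors over ℚ, so A has no Jordan form over ℚ; the rational canonical form exists over any field.

R = [[0, 0, 0, -12], [1, 0, 0, -22], [0, 1, 0, 4], [0, 0, 1, 6]]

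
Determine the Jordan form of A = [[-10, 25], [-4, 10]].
The characteristic polynomial is det(xI - A) = x^2, so the eigenvalues are 0 (algebraic multiplicity 2).

For λ = 0: rank(A) = 1, rank(A^2) = 0. The eigenspace has dimension 2 - 1 = 1, so there is 1 Jordan block; the rank sequence gives block sizes [2].

Assembling the blocks gives the Jordan form J above.

J = [[0, 1], [0, 0]]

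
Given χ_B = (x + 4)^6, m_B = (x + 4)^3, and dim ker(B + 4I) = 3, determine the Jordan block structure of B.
Jordan blocks: (-4, 3), (-4, 2), (-4, 1)

λ = -4: algebraic multiplicity 6 (exponent in χ_B), largest block size 3 (exponent in m_B), 3 blocks (geometric multiplicity). These force block sizes [3, 2, 1].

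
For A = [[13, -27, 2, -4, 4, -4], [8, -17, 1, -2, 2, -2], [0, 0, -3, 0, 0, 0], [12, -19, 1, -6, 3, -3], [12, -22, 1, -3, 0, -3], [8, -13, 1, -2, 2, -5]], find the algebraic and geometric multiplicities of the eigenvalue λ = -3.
The characteristic polynomial is (x + 3)^6, so the factor x + 3 appears with exponent 6: the algebraic multiplicity is 6.

rank(A + 3I) = 3, so the eigenspace has dimension 6 - 3 = 3: the geometric multiplicity is 3.

Since 3 < 6, A is not diagonalizable.

algebraic multiplicity 6, geometric multiplicity 3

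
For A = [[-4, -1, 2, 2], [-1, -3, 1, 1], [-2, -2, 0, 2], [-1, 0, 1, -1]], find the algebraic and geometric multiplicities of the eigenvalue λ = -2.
algebraic multiplicity 4, geometric multiplicity 2

The characteristic polynomial is (x + 2)^4, so the factor x + 2 appears with exponent 4: the algebraic multiplicity is 4.

rank(A + 2I) = 2, so the eigenspace has dimension 4 - 2 = 2: the geometric multiplicity is 2.

Since 2 < 4, A is not diagonalizable.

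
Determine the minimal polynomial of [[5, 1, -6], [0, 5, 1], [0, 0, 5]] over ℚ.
The characteristic polynomial factors as (x - 5)^3. The minimal polynomial is ∏(x - λ)^{k_λ} where k_λ is the size of the largest Jordan block at λ.

For λ = 5: rank(A - 5I) = 2, and the largest Jordan block has size 3 (the smallest k with rank((A - 5I)^k) = rank((A - 5I)^(k+1))).

So m_A(x) = (x - 5)^3.

m_A(x) = (x - 5)^3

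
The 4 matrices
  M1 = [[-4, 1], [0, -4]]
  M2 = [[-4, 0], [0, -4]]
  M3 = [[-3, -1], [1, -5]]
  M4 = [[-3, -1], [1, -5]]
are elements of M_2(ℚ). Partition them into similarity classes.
Characteristic polynomials: χ_{M1} = (x + 4)^2, χ_{M2} = (x + 4)^2, χ_{M3} = (x + 4)^2, χ_{M4} = (x + 4)^2.

{M1, M3, M4}: invariant factors (x + 4)^2.

{M2}: invariant factors x + 4, x + 4.

Matrices are similar if and only if their invariant-factor lists agree; the partition into similarity classes is {M1, M3, M4}, {M2}.

2 classes: {M1, M3, M4}, {M2}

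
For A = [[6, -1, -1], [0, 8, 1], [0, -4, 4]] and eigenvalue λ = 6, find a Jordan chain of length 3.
We seek v_1 ∈ ker((A - 6I)^3) \ ker((A - 6I)^2), then set v_{i+1} = (A - 6I) v_i.

One such chain is v_1 = [[1, 0, 1]]^T, v_2 = [[-1, 1, -2]]^T, v_3 = [[1, 0, 0]]^T. Check: (A - 6I) v_3 = [[0, 0, 0]]^T = 0.

v_1 = [[1, 0, 1]]^T, v_2 = [[-1, 1, -2]]^T, v_3 = [[1, 0, 0]]^T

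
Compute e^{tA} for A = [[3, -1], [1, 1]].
e^{tA} = [[(t + 1)*e^{2*t}, -t*e^{2*t}], [t*e^{2*t}, (1 - t)*e^{2*t}]]

A has Jordan form J = [[2, 1], [0, 2]] with A = PJP^{-1}, so e^{tA} = P e^{tJ} P^{-1}.

For a Jordan block J_k(λ), e^{tJ_k(λ)} = e^{λt} · (I + tN + t^2 N^2/2! + ... + t^{k-1} N^{k-1}/(k-1)!) where N is the nilpotent superdiagonal part.

Assembling the blocks and conjugating back gives the entries of e^{tA} as shown above.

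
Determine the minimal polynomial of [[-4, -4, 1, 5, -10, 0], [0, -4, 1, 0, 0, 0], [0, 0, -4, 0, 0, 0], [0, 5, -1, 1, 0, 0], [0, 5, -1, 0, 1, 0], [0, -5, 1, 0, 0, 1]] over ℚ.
m_A(x) = (x - 1)(x + 4)^3

The characteristic polynomial factors as (x - 1)^3(x + 4)^3. The minimal polynomial is ∏(x - λ)^{k_λ} where k_λ is the size of the largest Jordan block at λ.

For λ = -4: rank(A + 4I) = 5, and the largest Jordan block has size 3 (the smallest k with rank((A + 4I)^k) = rank((A + 4I)^(k+1))).
For λ = 1: rank(A - I) = 3, and the largest Jordan block has size 1 (the smallest k with rank((A - I)^k) = rank((A - I)^(k+1))).

So m_A(x) = (x - 1)(x + 4)^3.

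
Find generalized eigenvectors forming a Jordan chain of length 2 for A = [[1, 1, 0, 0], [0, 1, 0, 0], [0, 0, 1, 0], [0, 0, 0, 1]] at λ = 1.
We seek v_1 ∈ ker((A - I)^2) \ ker(A - I), then set v_{i+1} = (A - I) v_i.

One such chain is v_1 = [[0, 1, 3, 0]]^T, v_2 = [[1, 0, 0, 0]]^T. Check: (A - I) v_2 = [[0, 0, 0, 0]]^T = 0.

v_1 = [[0, 1, 3, 0]]^T, v_2 = [[1, 0, 0, 0]]^T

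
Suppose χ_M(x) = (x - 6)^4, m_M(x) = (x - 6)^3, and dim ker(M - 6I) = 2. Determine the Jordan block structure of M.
Jordan blocks: (6, 3), (6, 1)

λ = 6: algebraic multiplicity 4 (exponent in χ_M), largest block size 3 (exponent in m_M), 2 blocks (geometric multiplicity). These force block sizes [3, 1].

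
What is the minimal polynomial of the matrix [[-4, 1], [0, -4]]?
m_A(x) = (x + 4)^2

The characteristic polynomial factors as (x + 4)^2. The minimal polynomial is ∏(x - λ)^{k_λ} where k_λ is the size of the largest Jordan block at λ.

For λ = -4: rank(A + 4I) = 1, and the largest Jordan block has size 2 (the smallest k with rank((A + 4I)^k) = rank((A + 4I)^(k+1))).

So m_A(x) = (x + 4)^2.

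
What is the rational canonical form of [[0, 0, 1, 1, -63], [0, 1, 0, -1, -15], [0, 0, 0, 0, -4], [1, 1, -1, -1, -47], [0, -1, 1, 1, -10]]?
The invariant factors of A (the non-unit diagonal entries of the Smith normal form of xI - A over ℚ[x]) are (x + 4)(x^2 + 3x + 1)^2, each dividing the next. The characteristic polynomial is their product, (x + 4)(x^2 + 3x + 1)^2.

The rational canonical form is the block-diagonal matrix of companion matrices C(f_i):
R = [[0, 0, 0, 0, -4], [1, 0, 0, 0, -25], [0, 1, 0, 0, -50], [0, 0, 1, 0, -35], [0, 0, 0, 1, -10]].

Note the characteristic polynomial does not split into linear factors over ℚ, so A has no Jordan form over ℚ; the rational canonical form exists over any field.

R = [[0, 0, 0, 0, -4], [1, 0, 0, 0, -25], [0, 1, 0, 0, -50], [0, 0, 1, 0, -35], [0, 0, 0, 1, -10]]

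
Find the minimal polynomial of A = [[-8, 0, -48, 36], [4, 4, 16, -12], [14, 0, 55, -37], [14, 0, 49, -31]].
m_A(x) = (x - 6)^2(x - 4)

The characteristic polynomial factors as (x - 6)^2(x - 4)^2. The minimal polynomial is ∏(x - λ)^{k_λ} where k_λ is the size of the largest Jordan block at λ.

For λ = 4: rank(A - 4I) = 2, and the largest Jordan block has size 1 (the smallest k with rank((A - 4I)^k) = rank((A - 4I)^(k+1))).
For λ = 6: rank(A - 6I) = 3, and the largest Jordan block has size 2 (the smallest k with rank((A - 6I)^k) = rank((A - 6I)^(k+1))).

So m_A(x) = (x - 6)^2(x - 4).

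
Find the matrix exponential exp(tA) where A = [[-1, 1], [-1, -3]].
e^{tA} = [[(t + 1)*e^{-2*t}, t*e^{-2*t}], [-t*e^{-2*t}, (1 - t)*e^{-2*t}]]

A has Jordan form J = [[-2, 1], [0, -2]] with A = PJP^{-1}, so e^{tA} = P e^{tJ} P^{-1}.

For a Jordan block J_k(λ), e^{tJ_k(λ)} = e^{λt} · (I + tN + t^2 N^2/2! + ... + t^{k-1} N^{k-1}/(k-1)!) where N is the nilpotent superdiagonal part.

Assembling the blocks and conjugating back gives the entries of e^{tA} as shown above.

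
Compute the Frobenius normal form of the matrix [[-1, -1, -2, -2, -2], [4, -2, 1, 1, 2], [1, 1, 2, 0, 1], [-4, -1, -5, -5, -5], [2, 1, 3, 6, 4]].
The invariant factors of A (the non-unit diagonal entries of the Smith normal form of xI - A over ℚ[x]) are (x + 1)^2(x^3 + 3x - 3), each dividing the next. The characteristic polynomial is their product, (x + 1)^2(x^3 + 3x - 3).

The rational canonical form is the block-diagonal matrix of companion matrices C(f_i):
R = [[0, 0, 0, 0, 3], [1, 0, 0, 0, 3], [0, 1, 0, 0, -3], [0, 0, 1, 0, -4], [0, 0, 0, 1, -2]].

Note the characteristic polynomial does not split into linear factors over ℚ, so A has no Jordan form over ℚ; the rational canonical form exists over any field.

R = [[0, 0, 0, 0, 3], [1, 0, 0, 0, 3], [0, 1, 0, 0, -3], [0, 0, 1, 0, -4], [0, 0, 0, 1, -2]]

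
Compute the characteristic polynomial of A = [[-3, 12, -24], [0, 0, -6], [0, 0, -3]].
χ_A(x) = x(x + 3)^2

xI - A = [[x + 3, -12, 24], [0, x, 6], [0, 0, x + 3]].

Expanding det(xI - A) along the first row:
det(xI - A) = + (x + 3)·det([[x, 6], [0, x + 3]]) - (-12)·det([[0, 6], [0, x + 3]]) + (24)·det([[0, x], [0, 0]]).

Evaluating gives χ_A(x) = x^3 + 6x^2 + 9x = x(x + 3)^2.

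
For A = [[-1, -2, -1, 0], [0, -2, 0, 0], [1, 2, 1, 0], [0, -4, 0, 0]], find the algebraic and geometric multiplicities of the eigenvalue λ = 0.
algebraic multiplicity 3, geometric multiplicity 2

The characteristic polynomial is x^3(x + 2), so the factor x appears with exponent 3: the algebraic multiplicity is 3.

rank(A) = 2, so the eigenspace has dimension 4 - 2 = 2: the geometric multiplicity is 2.

Since 2 < 3, A is not diagonalizable.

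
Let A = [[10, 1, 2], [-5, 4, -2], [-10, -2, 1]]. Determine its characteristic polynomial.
χ_A(x) = (x - 5)^3

xI - A = [[x - 10, -1, -2], [5, x - 4, 2], [10, 2, x - 1]].

Expanding det(xI - A) along the first row:
det(xI - A) = + (x - 10)·det([[x - 4, 2], [2, x - 1]]) - (-1)·det([[5, 2], [10, x - 1]]) + (-2)·det([[5, x - 4], [10, 2]]).

Evaluating gives χ_A(x) = x^3 - 15x^2 + 75x - 125 = (x - 5)^3.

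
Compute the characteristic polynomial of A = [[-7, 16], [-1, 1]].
χ_A(x) = (x + 3)^2

xI - A = [[x + 7, -16], [1, x - 1]].

Expanding det(xI - A) along the first row:
det(xI - A) = + (x + 7)·det([[x - 1]]) - (-16)·det([[1]]).

Evaluating gives χ_A(x) = x^2 + 6x + 9 = (x + 3)^2.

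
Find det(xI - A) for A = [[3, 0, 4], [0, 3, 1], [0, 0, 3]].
xI - A = [[x - 3, 0, -4], [0, x - 3, -1], [0, 0, x - 3]].

Expanding det(xI - A) along the first row:
det(xI - A) = + (x - 3)·det([[x - 3, -1], [0, x - 3]]) - (0)·det([[0, -1], [0, x - 3]]) + (-4)·det([[0, x - 3], [0, 0]]).

Evaluating gives χ_A(x) = x^3 - 9x^2 + 27x - 27 = (x - 3)^3.

χ_A(x) = (x - 3)^3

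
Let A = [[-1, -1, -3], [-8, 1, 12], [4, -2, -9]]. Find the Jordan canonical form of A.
J = [[-3, 1, 0], [0, -3, 0], [0, 0, -3]]

The characteristic polynomial is det(xI - A) = (x + 3)^3, so the eigenvalues are -3 (algebraic multiplicity 3).

For λ = -3: rank(A + 3I) = 1, rank((A + 3I)^2) = 0. The eigenspace has dimension 3 - 1 = 2, so there are 2 Jordan blocks; the rank sequence gives block sizes [2, 1].

Assembling the blocks gives the Jordan form J above.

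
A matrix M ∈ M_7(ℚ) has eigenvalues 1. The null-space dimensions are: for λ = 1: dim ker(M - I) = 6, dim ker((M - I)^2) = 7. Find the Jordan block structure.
Jordan blocks: (1, 2), (1, 1), (1, 1), (1, 1), (1, 1), (1, 1)

λ = 1: successive nullity increments [6, 1] count blocks of size ≥ k; block sizes are [2, 1, 1, 1, 1, 1].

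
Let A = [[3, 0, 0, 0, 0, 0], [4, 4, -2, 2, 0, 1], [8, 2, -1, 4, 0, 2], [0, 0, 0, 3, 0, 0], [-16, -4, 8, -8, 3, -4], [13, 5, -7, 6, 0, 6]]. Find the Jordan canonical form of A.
J = [[3, 1, 0, 0, 0, 0], [0, 3, 1, 0, 0, 0], [0, 0, 3, 0, 0, 0], [0, 0, 0, 3, 0, 0], [0, 0, 0, 0, 3, 0], [0, 0, 0, 0, 0, 3]]

The characteristic polynomial is det(xI - A) = (x - 3)^6, so the eigenvalues are 3 (algebraic multiplicity 6).

For λ = 3: rank(A - 3I) = 2, rank((A - 3I)^2) = 1, rank((A - 3I)^3) = 0. The eigenspace has dimension 6 - 2 = 4, so there are 4 Jordan blocks; the rank sequence gives block sizes [3, 1, 1, 1].

Assembling the blocks gives the Jordan form J above.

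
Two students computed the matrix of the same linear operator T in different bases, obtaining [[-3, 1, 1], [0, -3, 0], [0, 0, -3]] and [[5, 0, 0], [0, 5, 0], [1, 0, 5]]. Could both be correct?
No.

trace(A) = -9 but trace(B) = 15. The trace is a similarity invariant, so A and B are not similar.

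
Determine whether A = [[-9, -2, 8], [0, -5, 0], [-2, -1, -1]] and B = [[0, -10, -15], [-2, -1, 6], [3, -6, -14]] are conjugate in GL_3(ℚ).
Yes.

Two matrices over a field are similar if and only if they have the same invariant factors.

Both A and B have characteristic polynomial (x + 5)^3 and minimal polynomial (x + 5)^2. Computing further, both have invariant factors x + 5, (x + 5)^2. Hence A and B are similar.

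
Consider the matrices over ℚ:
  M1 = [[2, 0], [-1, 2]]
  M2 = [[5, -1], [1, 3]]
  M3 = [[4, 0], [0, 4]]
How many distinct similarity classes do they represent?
3 classes: {M1}, {M2}, {M3}

Characteristic polynomials: χ_{M1} = (x - 2)^2, χ_{M2} = (x - 4)^2, χ_{M3} = (x - 4)^2.

{M1}: invariant factors (x - 2)^2.

{M2}: invariant factors (x - 4)^2.

{M3}: invariant factors x - 4, x - 4.

Matrices are similar if and only if their invariant-factor lists agree; the partition into similarity classes is {M1}, {M2}, {M3}.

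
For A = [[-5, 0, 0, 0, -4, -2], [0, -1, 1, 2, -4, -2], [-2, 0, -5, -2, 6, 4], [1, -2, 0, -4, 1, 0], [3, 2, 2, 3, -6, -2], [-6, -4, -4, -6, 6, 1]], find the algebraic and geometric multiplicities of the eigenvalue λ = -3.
algebraic multiplicity 5, geometric multiplicity 3

The characteristic polynomial is (x + 3)^5(x + 5), so the factor x + 3 appears with exponent 5: the algebraic multiplicity is 5.

rank(A + 3I) = 3, so the eigenspace has dimension 6 - 3 = 3: the geometric multiplicity is 3.

Since 3 < 5, A is not diagonalizable.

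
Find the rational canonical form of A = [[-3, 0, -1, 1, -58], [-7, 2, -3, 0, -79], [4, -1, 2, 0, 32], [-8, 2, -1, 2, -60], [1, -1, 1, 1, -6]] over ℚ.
The invariant factors of A (the non-unit diagonal entries of the Smith normal form of xI - A over ℚ[x]) are (x - 2)(x + 5)(x^3 + 2x - 2), each dividing the next. The characteristic polynomial is their product, (x - 2)(x + 5)(x^3 + 2x - 2).

The rational canonical form is the block-diagonal matrix of companion matrices C(f_i):
R = [[0, 0, 0, 0, -20], [1, 0, 0, 0, 26], [0, 1, 0, 0, -4], [0, 0, 1, 0, 8], [0, 0, 0, 1, -3]].

Note the characteristic polynomial does not split into linear factors over ℚ, so A has no Jordan form over ℚ; the rational canonical form exists over any field.

R = [[0, 0, 0, 0, -20], [1, 0, 0, 0, 26], [0, 1, 0, 0, -4], [0, 0, 1, 0, 8], [0, 0, 0, 1, -3]]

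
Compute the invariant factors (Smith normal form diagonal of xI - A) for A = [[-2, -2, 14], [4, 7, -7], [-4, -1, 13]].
x - 6, (x - 6)^2

The Jordan structure of A has elementary divisors (x - 6)^2, (x - 6). Arranging the block sizes at each eigenvalue in decreasing order and taking row products gives the invariant factors.

Invariant factors (smallest first, each dividing the next): x - 6, (x - 6)^2.

Check: the last factor (x - 6)^2 is the minimal polynomial, and the product (x - 6)^3 is the characteristic polynomial.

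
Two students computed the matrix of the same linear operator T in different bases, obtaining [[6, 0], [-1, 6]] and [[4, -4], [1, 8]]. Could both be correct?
Two matrices over a field are similar if and only if they have the same invariant factors.

Both A and B have characteristic polynomial (x - 6)^2 and minimal polynomial (x - 6)^2. Computing further, both have invariant factors (x - 6)^2. Hence A and B are similar.

Yes.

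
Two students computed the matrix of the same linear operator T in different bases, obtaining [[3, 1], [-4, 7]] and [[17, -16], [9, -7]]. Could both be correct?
Two matrices over a field are similar if and only if they have the same invariant factors.

Both A and B have characteristic polynomial (x - 5)^2 and minimal polynomial (x - 5)^2. Computing further, both have invariant factors (x - 5)^2. Hence A and B are similar.

Yes.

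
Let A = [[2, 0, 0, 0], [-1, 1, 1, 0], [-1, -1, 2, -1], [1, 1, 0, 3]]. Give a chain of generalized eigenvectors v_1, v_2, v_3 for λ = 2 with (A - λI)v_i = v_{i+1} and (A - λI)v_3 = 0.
v_1 = [[0, -2, -1, 2]]^T, v_2 = [[0, 1, 0, 0]]^T, v_3 = [[0, -1, -1, 1]]^T

We seek v_1 ∈ ker((A - 2I)^3) \ ker((A - 2I)^2), then set v_{i+1} = (A - 2I) v_i.

One such chain is v_1 = [[0, -2, -1, 2]]^T, v_2 = [[0, 1, 0, 0]]^T, v_3 = [[0, -1, -1, 1]]^T. Check: (A - 2I) v_3 = [[0, 0, 0, 0]]^T = 0.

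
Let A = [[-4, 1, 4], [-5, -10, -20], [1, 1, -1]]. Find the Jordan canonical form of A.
J = [[-5, 1, 0], [0, -5, 0], [0, 0, -5]]

The characteristic polynomial is det(xI - A) = (x + 5)^3, so the eigenvalues are -5 (algebraic multiplicity 3).

For λ = -5: rank(A + 5I) = 1, rank((A + 5I)^2) = 0. The eigenspace has dimension 3 - 1 = 2, so there are 2 Jordan blocks; the rank sequence gives block sizes [2, 1].

Assembling the blocks gives the Jordan form J above.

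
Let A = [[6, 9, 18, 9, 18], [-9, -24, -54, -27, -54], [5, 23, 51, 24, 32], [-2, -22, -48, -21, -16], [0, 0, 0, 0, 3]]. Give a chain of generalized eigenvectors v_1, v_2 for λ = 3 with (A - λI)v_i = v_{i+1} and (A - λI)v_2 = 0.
v_1 = [[-2, 10, -4, -1, 0]]^T, v_2 = [[3, -9, 4, 0, 0]]^T

We seek v_1 ∈ ker((A - 3I)^2) \ ker(A - 3I), then set v_{i+1} = (A - 3I) v_i.

One such chain is v_1 = [[-2, 10, -4, -1, 0]]^T, v_2 = [[3, -9, 4, 0, 0]]^T. Check: (A - 3I) v_2 = [[0, 0, 0, 0, 0]]^T = 0.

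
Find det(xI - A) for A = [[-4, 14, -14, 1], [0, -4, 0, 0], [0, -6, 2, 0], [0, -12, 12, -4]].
xI - A = [[x + 4, -14, 14, -1], [0, x + 4, 0, 0], [0, 6, x - 2, 0], [0, 12, -12, x + 4]].

Expanding det(xI - A) along the first row:
det(xI - A) = + (x + 4)·det([[x + 4, 0, 0], [6, x - 2, 0], [12, -12, x + 4]]) - (-14)·det([[0, 0, 0], [0, x - 2, 0], [0, -12, x + 4]]) + (14)·det([[0, x + 4, 0], [0, 6, 0], [0, 12, x + 4]]) - (-1)·det([[0, x + 4, 0], [0, 6, x - 2], [0, 12, -12]]).

Evaluating gives χ_A(x) = x^4 + 10x^3 + 24x^2 - 32x - 128 = (x - 2)(x + 4)^3.

χ_A(x) = (x - 2)(x + 4)^3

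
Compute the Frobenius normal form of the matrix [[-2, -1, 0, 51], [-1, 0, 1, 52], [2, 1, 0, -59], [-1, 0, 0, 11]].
R = [[0, 0, 0, -8], [1, 0, 0, 30], [0, 1, 0, -27], [0, 0, 1, 9]]

The invariant factors of A (the non-unit diagonal entries of the Smith normal form of xI - A over ℚ[x]) are (x - 4)(x - 2)(x^2 - 3x + 1), each dividing the next. The characteristic polynomial is their product, (x - 4)(x - 2)(x^2 - 3x + 1).

The rational canonical form is the block-diagonal matrix of companion matrices C(f_i):
R = [[0, 0, 0, -8], [1, 0, 0, 30], [0, 1, 0, -27], [0, 0, 1, 9]].

Note the characteristic polynomial does not split into linear factors over ℚ, so A has no Jordan form over ℚ; the rational canonical form exists over any field.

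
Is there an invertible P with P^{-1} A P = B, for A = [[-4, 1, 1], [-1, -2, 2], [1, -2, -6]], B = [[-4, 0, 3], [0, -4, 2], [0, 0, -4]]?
No.

Both have characteristic polynomial (x + 4)^3, but the minimal polynomial of A is (x + 4)^3 while the minimal polynomial of B is (x + 4)^2. The minimal polynomial is a similarity invariant, so A and B are not similar.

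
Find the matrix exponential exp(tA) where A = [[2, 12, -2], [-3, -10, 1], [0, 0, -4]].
A has Jordan form J = [[-4, 1, 0], [0, -4, 0], [0, 0, -4]] with A = PJP^{-1}, so e^{tA} = P e^{tJ} P^{-1}.

For a Jordan block J_k(λ), e^{tJ_k(λ)} = e^{λt} · (I + tN + t^2 N^2/2! + ... + t^{k-1} N^{k-1}/(k-1)!) where N is the nilpotent superdiagonal part.

Assembling the blocks and conjugating back gives the entries of e^{tA} as shown above.

e^{tA} = [[(6*t + 1)*e^{-4*t}, 12*t*e^{-4*t}, -2*t*e^{-4*t}], [-3*t*e^{-4*t}, (1 - 6*t)*e^{-4*t}, t*e^{-4*t}], [0, 0, e^{-4*t}]]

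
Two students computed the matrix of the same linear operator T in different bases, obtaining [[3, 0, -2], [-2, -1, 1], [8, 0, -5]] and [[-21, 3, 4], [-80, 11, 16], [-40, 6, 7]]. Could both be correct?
Yes.

Two matrices over a field are similar if and only if they have the same invariant factors.

Both A and B have characteristic polynomial (x + 1)^3 and minimal polynomial (x + 1)^2. Computing further, both have invariant factors x + 1, (x + 1)^2. Hence A and B are similar.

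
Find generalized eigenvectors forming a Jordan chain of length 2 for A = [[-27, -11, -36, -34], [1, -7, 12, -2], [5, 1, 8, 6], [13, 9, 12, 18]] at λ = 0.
We seek v_1 ∈ ker(A^2) \ ker(A), then set v_{i+1} = A v_i.

One such chain is v_1 = [[1, -2, -1, 1]]^T, v_2 = [[-3, 1, 1, 1]]^T. Check: A v_2 = [[0, 0, 0, 0]]^T = 0.

v_1 = [[1, -2, -1, 1]]^T, v_2 = [[-3, 1, 1, 1]]^T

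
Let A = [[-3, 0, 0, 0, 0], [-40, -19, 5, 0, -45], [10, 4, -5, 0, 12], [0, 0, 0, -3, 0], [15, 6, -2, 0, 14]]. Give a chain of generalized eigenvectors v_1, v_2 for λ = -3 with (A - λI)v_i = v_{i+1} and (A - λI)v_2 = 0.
We seek v_1 ∈ ker((A + 3I)^2) \ ker(A + 3I), then set v_{i+1} = (A + 3I) v_i.

One such chain is v_1 = [[1, 0, 0, 0, -1]]^T, v_2 = [[0, 5, -2, 0, -2]]^T. Check: (A + 3I) v_2 = [[0, 0, 0, 0, 0]]^T = 0.

v_1 = [[1, 0, 0, 0, -1]]^T, v_2 = [[0, 5, -2, 0, -2]]^T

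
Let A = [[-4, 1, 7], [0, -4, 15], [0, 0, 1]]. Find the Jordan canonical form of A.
The characteristic polynomial is det(xI - A) = (x - 1)(x + 4)^2, so the eigenvalues are -4 (algebraic multiplicity 2), 1 (algebraic multiplicity 1).

For λ = -4: rank(A + 4I) = 2, rank((A + 4I)^2) = 1. The eigenspace has dimension 3 - 2 = 1, so there is 1 Jordan block; the rank sequence gives block sizes [2].

For λ = 1: algebraic multiplicity 1 gives one 1×1 block.

Assembling the blocks gives the Jordan form J above.

J = [[-4, 1, 0], [0, -4, 0], [0, 0, 1]]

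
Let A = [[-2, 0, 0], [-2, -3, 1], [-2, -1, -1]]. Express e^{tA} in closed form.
e^{tA} = [[e^{-2*t}, 0, 0], [-2*t*e^{-2*t}, (1 - t)*e^{-2*t}, t*e^{-2*t}], [-2*t*e^{-2*t}, -t*e^{-2*t}, (t + 1)*e^{-2*t}]]

A has Jordan form J = [[-2, 1, 0], [0, -2, 0], [0, 0, -2]] with A = PJP^{-1}, so e^{tA} = P e^{tJ} P^{-1}.

For a Jordan block J_k(λ), e^{tJ_k(λ)} = e^{λt} · (I + tN + t^2 N^2/2! + ... + t^{k-1} N^{k-1}/(k-1)!) where N is the nilpotent superdiagonal part.

Assembling the blocks and conjugating back gives the entries of e^{tA} as shown above.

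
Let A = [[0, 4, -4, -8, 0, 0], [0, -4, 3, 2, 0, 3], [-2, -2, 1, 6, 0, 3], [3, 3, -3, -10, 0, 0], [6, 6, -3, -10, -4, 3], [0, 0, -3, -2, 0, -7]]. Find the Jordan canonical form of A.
J = [[-4, 1, 0, 0, 0, 0], [0, -4, 0, 0, 0, 0], [0, 0, -4, 1, 0, 0], [0, 0, 0, -4, 0, 0], [0, 0, 0, 0, -4, 0], [0, 0, 0, 0, 0, -4]]

The characteristic polynomial is det(xI - A) = (x + 4)^6, so the eigenvalues are -4 (algebraic multiplicity 6).

For λ = -4: rank(A + 4I) = 2, rank((A + 4I)^2) = 0. The eigenspace has dimension 6 - 2 = 4, so there are 4 Jordan blocks; the rank sequence gives block sizes [2, 2, 1, 1].

Assembling the blocks gives the Jordan form J above.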